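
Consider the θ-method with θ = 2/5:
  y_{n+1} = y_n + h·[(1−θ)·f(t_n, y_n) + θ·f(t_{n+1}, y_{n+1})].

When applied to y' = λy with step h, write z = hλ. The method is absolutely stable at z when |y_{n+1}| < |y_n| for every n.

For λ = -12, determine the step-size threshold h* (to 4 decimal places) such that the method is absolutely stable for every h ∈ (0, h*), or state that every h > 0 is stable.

(-10.0000,0); λ=-12 ⇒ h* = (10)/12 = 0.8333.

On y'=λy, z=hλ:
  y_{n+1} = y_n + z·[3/5·y_n + 2/5·y_{n+1}] ⇒ (1 − 2/5z)y_{n+1} = (1 + 3/5z)y_n
  Hence R(z) = (1 + 3/5z)/(1 − 2/5z).

Need |R(x)|<1, x<0.
x=-0.84: |R|=0.3713
R=−1: 1+3/5x = −1+2/5x ⇒ -1/5x=2 ⇒ x=2/(-1/5)=-10.0000
Confirm numerically:
  x=-9.009: |R|=0.95695 <1
  x=-7.010: |R|=0.84280 <1
  x=-6.932: |R|=0.83736 <1
  x=-6.595: |R|=0.81281 <1
  x=-10.405: |R|=1.01569 >1
  x=-10.271: |R|=1.01061 >1
Stable set (-10.0000, 0).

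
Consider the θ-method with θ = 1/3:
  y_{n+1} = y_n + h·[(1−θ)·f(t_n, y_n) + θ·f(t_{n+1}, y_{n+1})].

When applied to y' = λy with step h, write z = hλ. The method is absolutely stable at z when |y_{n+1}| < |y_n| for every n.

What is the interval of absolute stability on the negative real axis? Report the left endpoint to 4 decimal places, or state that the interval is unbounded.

(-6.0000, 0).

With y'=λy (z=hλ):
  y_{n+1} = y_n + z·[2/3·y_n + 1/3·y_{n+1}] ⇒ (1 − 1/3z)y_{n+1} = (1 + 2/3z)y_n
  R(z) = (1 + 2/3z)/(1 − 1/3z).

Boundary: |R(x)|=1, x<0.
x=-0.55: |R|=0.5352
R=−1: 1+2/3x = −1+1/3x ⇒ -1/3x=2 ⇒ x=2/(-1/3)=-6.0000
Confirm numerically:
  x=-5.328: |R|=0.91931 <1
  x=-4.764: |R|=0.84080 <1
  x=-2.923: |R|=0.48050 <1
  x=-2.878: |R|=0.46887 <1
  x=-6.546: |R|=1.05720 >1
  x=-6.282: |R|=1.03038 >1
Stable set (-6.0000, 0).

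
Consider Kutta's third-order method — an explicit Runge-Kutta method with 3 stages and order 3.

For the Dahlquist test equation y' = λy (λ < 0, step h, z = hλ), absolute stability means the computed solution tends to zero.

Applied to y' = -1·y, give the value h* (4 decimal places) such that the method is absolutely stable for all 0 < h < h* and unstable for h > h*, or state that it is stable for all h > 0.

(-2.5127,0); λ=-1 ⇒ h* = 2.5127.

Test eqn y'=λy, z=hλ:
  order 3, 3-stage ⇒ R(z)=1+z+z^2/2+z^3/6
  (e.g. R(-1.27)=0.19505, |R|=0.19505)

Solve |R(x)|<1 on ℝ⁻.
x=-1.27: |R|=0.1951
|R(-2.61)|=1.1672 |R(-2.07)|=0.4058 |R(-1.13)|=0.2680
Bisect:
  x_lo=-3.0380 |R|=2.0964  x_hi=-0.2028 |R|=0.8164
  mid=-1.62036 |R|=0.01664 →hi
  mid=-2.32917 |R|=0.72262 →hi
  mid=-2.68357 |R|=1.30377 →lo
  mid=-2.50637 |R|=0.98955 →hi
  mid=-2.59497 |R|=1.14040 →lo
  mid=-2.55067 |R|=1.06345 →lo
  mid=-2.52852 |R|=1.02612 →lo
  mid=-2.51744 |R|=1.00774 →lo
  mid=-2.51191 |R|=0.99862 →hi
  mid=-2.51467 |R|=1.00317 →lo
  ...
  [-2.51277,-2.51260] ⇒ x*=-2.5127
Stable set (-2.5127, 0).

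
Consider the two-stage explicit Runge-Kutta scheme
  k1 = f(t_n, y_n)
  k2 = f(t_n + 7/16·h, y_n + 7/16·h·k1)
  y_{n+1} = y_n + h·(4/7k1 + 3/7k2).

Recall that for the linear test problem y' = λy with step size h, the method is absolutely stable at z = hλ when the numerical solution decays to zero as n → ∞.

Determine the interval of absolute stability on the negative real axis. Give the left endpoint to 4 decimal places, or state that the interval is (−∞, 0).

With y'=λy (z=hλ):
  k1=λy_n ⇒ h·k1=z·y_n;  k2=λ(1+7/16z)y_n ⇒ h·k2=z(1+7/16z)y_n
  y_{n+1}/y_n = 1 + 4/7z + 3/7z(1+7/16z) = 1 + z + 3/16z²
  ⇒ R(z) = 1 + z + 3/16z².

Boundary: |R(x)|=1, x<0.
x=-0.59: |R|=0.4753
R=1: x+3/16x²=0 ⇒ x=−16/3=-5.3333; min R=1−1/(4·3/16)=-0.3333>−1
Confirm numerically:
  x=-4.058: |R|=0.02963 <1
  x=-3.620: |R|=0.16293 <1
  x=-2.765: |R|=0.33152 <1
  x=-2.450: |R|=0.32453 <1
  x=-5.678: |R|=1.36694 >1
  x=-5.383: |R|=1.05013 >1
Interval (-5.3333, 0).

z∈(-5.3333,0).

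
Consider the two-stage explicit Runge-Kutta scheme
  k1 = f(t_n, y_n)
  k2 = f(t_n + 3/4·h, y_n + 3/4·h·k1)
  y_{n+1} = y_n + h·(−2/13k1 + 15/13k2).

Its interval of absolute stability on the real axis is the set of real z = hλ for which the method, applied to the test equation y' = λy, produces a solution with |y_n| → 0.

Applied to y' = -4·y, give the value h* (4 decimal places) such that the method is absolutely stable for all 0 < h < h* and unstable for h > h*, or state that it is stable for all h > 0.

(-1.1556,0); λ=-4 ⇒ h* = (52/45)/4 = 0.2889.

On y'=λy, z=hλ:
  k1=λy_n ⇒ h·k1=z·y_n;  k2=λ(1+3/4z)y_n ⇒ h·k2=z(1+3/4z)y_n
  y_{n+1}/y_n = 1 − 2/13z + 15/13z(1+3/4z) = 1 + z + 45/52z²
  so R(z) = 1 + z + 45/52z².

Need |R(x)|<1, x<0.
x=-1.59: |R|=1.5978
R=1: x+45/52x²=0 ⇒ x=−52/45=-1.1556; min R=1−1/(4·45/52)=0.7111>−1
Confirm numerically:
  x=-0.989: |R|=0.85745 <1
  x=-0.707: |R|=0.72556 <1
  x=-0.571: |R|=0.71115 <1
  x=-1.617: |R|=1.64571 >1
  x=-1.464: |R|=1.39078 >1
  x=-1.188: |R|=1.03336 >1
Stable set (-1.1556, 0).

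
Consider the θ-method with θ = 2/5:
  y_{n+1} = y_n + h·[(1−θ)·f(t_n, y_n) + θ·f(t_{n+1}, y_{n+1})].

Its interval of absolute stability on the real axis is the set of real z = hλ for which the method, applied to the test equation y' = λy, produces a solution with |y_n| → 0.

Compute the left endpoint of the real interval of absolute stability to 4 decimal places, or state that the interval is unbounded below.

With y'=λy (z=hλ):
  y_{n+1} = y_n + z·[3/5·y_n + 2/5·y_{n+1}] ⇒ (1 − 2/5z)y_{n+1} = (1 + 3/5z)y_n
  R(z) = (1 + 3/5z)/(1 − 2/5z).

Boundary: |R(x)|=1, x<0.
x=-1.77: |R|=0.0363
R=−1: 1+3/5x = −1+2/5x ⇒ -1/5x=2 ⇒ x=2/(-1/5)=-10.0000
Confirm numerically:
  x=-7.880: |R|=0.89788 <1
  x=-6.904: |R|=0.83539 <1
  x=-6.377: |R|=0.79593 <1
  x=-5.926: |R|=0.75825 <1
  x=-10.549: |R|=1.02104 >1
  x=-10.413: |R|=1.01599 >1
  x=-10.105: |R|=1.00417 >1
Stable set (-10.0000, 0).

left endpoint -10.0000.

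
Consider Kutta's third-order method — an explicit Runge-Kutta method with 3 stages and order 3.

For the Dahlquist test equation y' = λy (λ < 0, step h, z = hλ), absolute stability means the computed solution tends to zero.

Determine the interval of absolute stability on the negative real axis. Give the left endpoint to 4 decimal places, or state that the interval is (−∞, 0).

(-2.5127, 0).

On y'=λy, z=hλ:
  order 3, 3-stage ⇒ R(z)=1+z+z^2/2+z^3/6
  (e.g. R(-1.18)=0.24236, |R|=0.24236)

Find x<0 with |R(x)|<1.
x=-1.18: |R|=0.2424
|R(-2.49)|=0.9630 |R(-2.37)|=0.7802 |R(-1.03)|=0.3183
Bisect:
  x_lo=-2.9862 |R|=1.9657  x_hi=-0.1736 |R|=0.8406
  mid=-1.57987 |R|=0.01090 →hi
  mid=-2.28303 |R|=0.66019 →hi
  mid=-2.63461 |R|=1.21190 →lo
  mid=-2.45882 |R|=0.91351 →hi
  mid=-2.54671 |R|=1.05673 →lo
  mid=-2.50277 |R|=0.98367 →hi
  mid=-2.52474 |R|=1.01983 →lo
  mid=-2.51375 |R|=1.00166 →lo
  mid=-2.50826 |R|=0.99264 →hi
  ...
  [-2.51289,-2.51272] ⇒ x*=-2.5127
Interval (-2.5127, 0).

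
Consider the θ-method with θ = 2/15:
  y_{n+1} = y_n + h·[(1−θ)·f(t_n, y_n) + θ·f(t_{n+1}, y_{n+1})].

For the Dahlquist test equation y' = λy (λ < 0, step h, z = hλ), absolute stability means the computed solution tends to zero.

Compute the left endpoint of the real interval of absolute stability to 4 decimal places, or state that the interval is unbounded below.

z* = -2.7273.

Set f=λy, z=hλ:
  y_{n+1} = y_n + z·[13/15·y_n + 2/15·y_{n+1}] ⇒ (1 − 2/15z)y_{n+1} = (1 + 13/15z)y_n
  Hence R(z) = (1 + 13/15z)/(1 − 2/15z).

Find x<0 with |R(x)|<1.
x=-1.59: |R|=0.3119
R=−1: 1+13/15x = −1+2/15x ⇒ -11/15x=2 ⇒ x=2/(-11/15)=-2.7273
Confirm numerically:
  x=-2.556: |R|=0.90632 <1
  x=-2.057: |R|=0.61426 <1
  x=-1.182: |R|=0.02108 <1
  x=-3.299: |R|=1.29118 >1
  x=-3.082: |R|=1.18437 >1
  x=-2.881: |R|=1.08145 >1
Interval (-2.7273, 0).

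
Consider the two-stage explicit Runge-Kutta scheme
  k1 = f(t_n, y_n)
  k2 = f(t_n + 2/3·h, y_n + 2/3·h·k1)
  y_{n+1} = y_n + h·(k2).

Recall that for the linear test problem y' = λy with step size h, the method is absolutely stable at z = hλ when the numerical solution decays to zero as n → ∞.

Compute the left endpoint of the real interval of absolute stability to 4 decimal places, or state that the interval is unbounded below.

With y'=λy (z=hλ):
  k1=λy_n ⇒ h·k1=z·y_n;  k2=λ(1+2/3z)y_n ⇒ h·k2=z(1+2/3z)y_n
  y_{n+1}/y_n = 1 + z(1+2/3z) = 1 + z + 2/3z²
  so R(z) = 1 + z + 2/3z².

Solve |R(x)|<1 on ℝ⁻.
x=-1.16: |R|=0.7371
R=1: x+2/3x²=0 ⇒ x=−3/2=-1.5000; min R=1−1/(4·2/3)=0.6250>−1
Confirm numerically:
  x=-1.430: |R|=0.93327 <1
  x=-0.984: |R|=0.66150 <1
  x=-0.924: |R|=0.64518 <1
  x=-2.050: |R|=1.75167 >1
  x=-1.939: |R|=1.56748 >1
  x=-1.543: |R|=1.04423 >1
Interval (-1.5000, 0).

left endpoint -1.5000.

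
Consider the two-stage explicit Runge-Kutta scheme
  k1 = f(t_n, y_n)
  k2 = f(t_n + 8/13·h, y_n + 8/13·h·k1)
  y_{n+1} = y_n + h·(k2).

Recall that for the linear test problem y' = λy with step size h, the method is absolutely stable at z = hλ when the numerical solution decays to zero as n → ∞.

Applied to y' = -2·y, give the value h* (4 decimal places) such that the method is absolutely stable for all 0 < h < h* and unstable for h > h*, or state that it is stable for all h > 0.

On y'=λy, z=hλ:
  k1=λy_n ⇒ h·k1=z·y_n;  k2=λ(1+8/13z)y_n ⇒ h·k2=z(1+8/13z)y_n
  y_{n+1}/y_n = 1 + z(1+8/13z) = 1 + z + 8/13z²
  ⇒ R(z) = 1 + z + 8/13z².

Solve |R(x)|<1 on ℝ⁻.
x=-1.03: |R|=0.6229
R=1: x+8/13x²=0 ⇒ x=−13/8=-1.6250; min R=1−1/(4·8/13)=0.5938>−1
Confirm numerically:
  x=-1.540: |R|=0.91945 <1
  x=-1.198: |R|=0.68520 <1
  x=-1.173: |R|=0.67373 <1
  x=-0.794: |R|=0.59396 <1
  x=-2.173: |R|=1.73280 >1
  x=-2.026: |R|=1.49995 >1
  x=-1.863: |R|=1.27286 >1
So |R|<1 on (-1.6250, 0).

(-1.6250,0); λ=-2 ⇒ h* = (13/8)/2 = 0.8125.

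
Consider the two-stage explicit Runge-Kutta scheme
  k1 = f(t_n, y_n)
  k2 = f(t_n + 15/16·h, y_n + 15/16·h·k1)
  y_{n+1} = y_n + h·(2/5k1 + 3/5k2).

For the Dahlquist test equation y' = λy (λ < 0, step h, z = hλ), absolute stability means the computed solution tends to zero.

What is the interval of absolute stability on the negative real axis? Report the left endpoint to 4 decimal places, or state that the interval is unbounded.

Set f=λy, z=hλ:
  k1=λy_n ⇒ h·k1=z·y_n;  k2=λ(1+15/16z)y_n ⇒ h·k2=z(1+15/16z)y_n
  y_{n+1}/y_n = 1 + 2/5z + 3/5z(1+15/16z) = 1 + z + 9/16z²
  so R(z) = 1 + z + 9/16z².

Boundary: |R(x)|=1, x<0.
x=-0.98: |R|=0.5602
R=1: x+9/16x²=0 ⇒ x=−16/9=-1.7778; min R=1−1/(4·9/16)=0.5556>−1
Confirm numerically:
  x=-1.327: |R|=0.66352 <1
  x=-1.202: |R|=0.61070 <1
  x=-0.840: |R|=0.55690 <1
  x=-0.822: |R|=0.55807 <1
  x=-2.282: |R|=1.64723 >1
  x=-2.054: |R|=1.31914 >1
So |R|<1 on (-1.7778, 0).

(-1.7778, 0).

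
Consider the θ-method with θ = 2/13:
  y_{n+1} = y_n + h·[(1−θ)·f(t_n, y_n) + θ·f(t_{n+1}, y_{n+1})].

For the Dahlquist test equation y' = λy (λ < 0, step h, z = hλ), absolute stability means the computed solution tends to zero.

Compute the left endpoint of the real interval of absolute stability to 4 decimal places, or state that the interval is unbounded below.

z* = -2.8889.

With y'=λy (z=hλ):
  y_{n+1} = y_n + z·[11/13·y_n + 2/13·y_{n+1}] ⇒ (1 − 2/13z)y_{n+1} = (1 + 11/13z)y_n
  R(z) = (1 + 11/13z)/(1 − 2/13z).

Solve |R(x)|<1 on ℝ⁻.
x=-1.78: |R|=0.3973
R=−1: 1+11/13x = −1+2/13x ⇒ -9/13x=2 ⇒ x=2/(-9/13)=-2.8889
Confirm numerically:
  x=-2.441: |R|=0.77458 <1
  x=-2.193: |R|=0.63977 <1
  x=-1.230: |R|=0.03428 <1
  x=-1.183: |R|=0.00085 <1
  x=-3.433: |R|=1.24650 >1
  x=-3.180: |R|=1.13533 >1
So |R|<1 on (-2.8889, 0).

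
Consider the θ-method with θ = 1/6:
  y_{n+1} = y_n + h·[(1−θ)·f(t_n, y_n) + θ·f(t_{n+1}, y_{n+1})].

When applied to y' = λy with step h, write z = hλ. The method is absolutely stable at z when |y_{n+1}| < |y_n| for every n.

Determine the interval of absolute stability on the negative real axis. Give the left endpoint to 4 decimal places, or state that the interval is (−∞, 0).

z∈(-3.0000,0).

On y'=λy, z=hλ:
  y_{n+1} = y_n + z·[5/6·y_n + 1/6·y_{n+1}] ⇒ (1 − 1/6z)y_{n+1} = (1 + 5/6z)y_n
  R(z) = (1 + 5/6z)/(1 − 1/6z).

Solve |R(x)|<1 on ℝ⁻.
x=-1.69: |R|=0.3186
R=−1: 1+5/6x = −1+1/6x ⇒ -2/3x=2 ⇒ x=2/(-2/3)=-3.0000
Confirm numerically:
  x=-2.562: |R|=0.79537 <1
  x=-2.136: |R|=0.57522 <1
  x=-1.488: |R|=0.19231 <1
  x=-1.314: |R|=0.07793 <1
  x=-3.233: |R|=1.10094 >1
  x=-3.157: |R|=1.06858 >1
Stable set (-3.0000, 0).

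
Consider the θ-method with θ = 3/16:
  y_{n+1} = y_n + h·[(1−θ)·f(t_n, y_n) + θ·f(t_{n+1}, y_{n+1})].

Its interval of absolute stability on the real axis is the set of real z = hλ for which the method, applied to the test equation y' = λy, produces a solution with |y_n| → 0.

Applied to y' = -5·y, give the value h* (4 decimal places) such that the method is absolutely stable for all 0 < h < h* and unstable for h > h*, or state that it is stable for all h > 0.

(-3.2000,0); λ=-5 ⇒ h* = (16/5)/5 = 0.6400.

Test eqn y'=λy, z=hλ:
  y_{n+1} = y_n + z·[13/16·y_n + 3/16·y_{n+1}] ⇒ (1 − 3/16z)y_{n+1} = (1 + 13/16z)y_n
  so R(z) = (1 + 13/16z)/(1 − 3/16z).

Solve |R(x)|<1 on ℝ⁻.
x=-0.68: |R|=0.3969
R=−1: 1+13/16x = −1+3/16x ⇒ -5/8x=2 ⇒ x=2/(-5/8)=-3.2000
Confirm numerically:
  x=-2.676: |R|=0.78192 <1
  x=-2.479: |R|=0.69237 <1
  x=-1.837: |R|=0.36637 <1
  x=-3.681: |R|=1.17786 >1
  x=-3.460: |R|=1.09856 >1
So |R|<1 on (-3.2000, 0).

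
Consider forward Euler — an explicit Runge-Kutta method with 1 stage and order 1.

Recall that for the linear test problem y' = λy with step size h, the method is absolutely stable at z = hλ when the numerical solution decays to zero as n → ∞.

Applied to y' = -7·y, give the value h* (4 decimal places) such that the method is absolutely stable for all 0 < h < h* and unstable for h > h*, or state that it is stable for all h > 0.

(-2.0000,0); λ=-7 ⇒ h* = 0.2857.

With y'=λy (z=hλ):
  order 1, 1-stage ⇒ R(z)=1+z
  (e.g. R(-1.45)=-0.45000, |R|=0.45000)

Boundary: |R(x)|=1, x<0.
x=-1.45: |R|=0.4500
|R(-2.05)|=1.0500 |R(-1.36)|=0.3600 |R(-0.57)|=0.4300
Bisect:
  x_lo=-2.8285 |R|=1.8285  x_hi=-0.3748 |R|=0.6252
  mid=-1.60163 |R|=0.60163 →hi
  mid=-2.21505 |R|=1.21505 →lo
  mid=-1.90834 |R|=0.90834 →hi
  mid=-2.06170 |R|=1.06170 →lo
  mid=-1.98502 |R|=0.98502 →hi
  mid=-2.02336 |R|=1.02336 →lo
  mid=-2.00419 |R|=1.00419 →lo
  mid=-1.99461 |R|=0.99461 →hi
  mid=-1.99940 |R|=0.99940 →hi
  ...
  [-2.00015,-2.00000] ⇒ x*=-2.0000
Stable set (-2.0000, 0).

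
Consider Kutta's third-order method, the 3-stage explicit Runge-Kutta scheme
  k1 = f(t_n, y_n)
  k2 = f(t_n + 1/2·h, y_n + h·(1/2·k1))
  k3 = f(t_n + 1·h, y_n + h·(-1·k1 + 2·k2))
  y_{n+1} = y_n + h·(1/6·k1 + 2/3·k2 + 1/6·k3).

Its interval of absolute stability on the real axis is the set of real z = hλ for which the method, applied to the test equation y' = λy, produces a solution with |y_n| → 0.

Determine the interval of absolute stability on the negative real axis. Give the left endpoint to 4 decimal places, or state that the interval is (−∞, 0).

With y'=λy (z=hλ):
  order 3, 3-stage ⇒ R(z)=1+z+z^2/2+z^3/6
  (e.g. R(-0.82)=0.42431, |R|=0.42431)

Solve |R(x)|<1 on ℝ⁻.
x=-0.82: |R|=0.4243
|R(-1.6)|=0.0027 |R(-0.81)|=0.4295 |R(-0.7)|=0.4878
Bisect:
  x_lo=-3.3469 |R|=2.9946  x_hi=-0.3711 |R|=0.6892
  mid=-1.85901 |R|=0.20181 →hi
  mid=-2.60297 |R|=1.15462 →lo
  mid=-2.23099 |R|=0.59305 →hi
  mid=-2.41698 |R|=0.84933 →hi
  mid=-2.50997 |R|=0.99544 →hi
  mid=-2.55647 |R|=1.07335 →lo
  mid=-2.53322 |R|=1.03398 →lo
  mid=-2.52160 |R|=1.01461 →lo
  mid=-2.51578 |R|=1.00500 →lo
  mid=-2.51288 |R|=1.00022 →lo
  ...
  [-2.51288,-2.51270] ⇒ x*=-2.5127
Interval (-2.5127, 0).

z∈(-2.5127,0).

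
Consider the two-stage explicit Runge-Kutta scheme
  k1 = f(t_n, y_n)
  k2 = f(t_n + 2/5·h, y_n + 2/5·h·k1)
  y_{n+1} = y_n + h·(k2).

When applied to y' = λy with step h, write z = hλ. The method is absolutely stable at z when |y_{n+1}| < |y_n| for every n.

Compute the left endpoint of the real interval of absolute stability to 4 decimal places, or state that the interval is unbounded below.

On y'=λy, z=hλ:
  k1=λy_n ⇒ h·k1=z·y_n;  k2=λ(1+2/5z)y_n ⇒ h·k2=z(1+2/5z)y_n
  y_{n+1}/y_n = 1 + z(1+2/5z) = 1 + z + 2/5z²
  R(z) = 1 + z + 2/5z².

Boundary: |R(x)|=1, x<0.
x=-0.82: |R|=0.4490
R=1: x+2/5x²=0 ⇒ x=−5/2=-2.5000; min R=1−1/(4·2/5)=0.3750>−1
Confirm numerically:
  x=-2.352: |R|=0.86076 <1
  x=-2.032: |R|=0.61961 <1
  x=-1.162: |R|=0.37810 <1
  x=-3.025: |R|=1.63525 >1
  x=-2.561: |R|=1.06249 >1
So |R|<1 on (-2.5000, 0).

left endpoint -2.5000.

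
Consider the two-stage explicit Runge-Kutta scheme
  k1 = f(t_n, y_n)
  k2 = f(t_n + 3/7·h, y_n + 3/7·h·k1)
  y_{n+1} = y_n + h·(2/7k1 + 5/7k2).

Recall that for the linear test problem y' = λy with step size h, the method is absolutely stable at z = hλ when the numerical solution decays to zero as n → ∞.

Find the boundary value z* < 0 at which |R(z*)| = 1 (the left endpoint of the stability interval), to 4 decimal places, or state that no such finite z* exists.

On y'=λy, z=hλ:
  k1=λy_n ⇒ h·k1=z·y_n;  k2=λ(1+3/7z)y_n ⇒ h·k2=z(1+3/7z)y_n
  y_{n+1}/y_n = 1 + 2/7z + 5/7z(1+3/7z) = 1 + z + 15/49z²
  so R(z) = 1 + z + 15/49z².

Need |R(x)|<1, x<0.
x=-0.71: |R|=0.4443
R=1: x+15/49x²=0 ⇒ x=−49/15=-3.2667; min R=1−1/(4·15/49)=0.1833>−1
Confirm numerically:
  x=-3.186: |R|=0.92133 <1
  x=-2.476: |R|=0.40071 <1
  x=-1.769: |R|=0.18897 <1
  x=-3.606: |R|=1.37458 >1
  x=-3.400: |R|=1.13878 >1
Stable set (-3.2667, 0).

left endpoint -3.2667.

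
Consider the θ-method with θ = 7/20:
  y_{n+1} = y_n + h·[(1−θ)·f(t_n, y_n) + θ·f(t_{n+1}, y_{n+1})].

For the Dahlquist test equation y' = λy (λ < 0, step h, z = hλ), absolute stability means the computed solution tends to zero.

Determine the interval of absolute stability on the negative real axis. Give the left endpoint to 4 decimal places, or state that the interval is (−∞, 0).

Test eqn y'=λy, z=hλ:
  y_{n+1} = y_n + z·[13/20·y_n + 7/20·y_{n+1}] ⇒ (1 − 7/20z)y_{n+1} = (1 + 13/20z)y_n
  so R(z) = (1 + 13/20z)/(1 − 7/20z).

Find x<0 with |R(x)|<1.
x=-0.49: |R|=0.5817
R=−1: 1+13/20x = −1+7/20x ⇒ -3/10x=2 ⇒ x=2/(-3/10)=-6.6667
Confirm numerically:
  x=-3.771: |R|=0.62554 <1
  x=-3.395: |R|=0.55147 <1
  x=-3.096: |R|=0.48589 <1
  x=-7.253: |R|=1.04971 >1
  x=-6.876: |R|=1.01843 >1
So |R|<1 on (-6.6667, 0).

z∈(-6.6667,0).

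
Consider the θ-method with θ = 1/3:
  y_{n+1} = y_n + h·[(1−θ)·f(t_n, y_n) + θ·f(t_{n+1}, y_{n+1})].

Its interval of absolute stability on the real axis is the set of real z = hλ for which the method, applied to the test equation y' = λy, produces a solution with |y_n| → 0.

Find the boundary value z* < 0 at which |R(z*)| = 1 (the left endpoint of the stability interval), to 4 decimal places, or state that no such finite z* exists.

Test eqn y'=λy, z=hλ:
  y_{n+1} = y_n + z·[2/3·y_n + 1/3·y_{n+1}] ⇒ (1 − 1/3z)y_{n+1} = (1 + 2/3z)y_n
  R(z) = (1 + 2/3z)/(1 − 1/3z).

Boundary: |R(x)|=1, x<0.
x=-0.5: |R|=0.5714
R=−1: 1+2/3x = −1+1/3x ⇒ -1/3x=2 ⇒ x=2/(-1/3)=-6.0000
Confirm numerically:
  x=-4.249: |R|=0.75845 <1
  x=-3.667: |R|=0.65007 <1
  x=-3.373: |R|=0.58779 <1
  x=-2.645: |R|=0.40567 <1
  x=-6.154: |R|=1.01682 >1
  x=-6.046: |R|=1.00509 >1
Interval (-6.0000, 0).

z* = -6.0000.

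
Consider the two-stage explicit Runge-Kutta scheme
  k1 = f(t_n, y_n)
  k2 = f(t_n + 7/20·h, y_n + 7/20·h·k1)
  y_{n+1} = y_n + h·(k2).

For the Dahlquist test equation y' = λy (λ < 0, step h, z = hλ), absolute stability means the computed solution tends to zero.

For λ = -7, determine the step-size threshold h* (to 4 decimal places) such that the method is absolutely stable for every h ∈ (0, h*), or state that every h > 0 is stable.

Test eqn y'=λy, z=hλ:
  k1=λy_n ⇒ h·k1=z·y_n;  k2=λ(1+7/20z)y_n ⇒ h·k2=z(1+7/20z)y_n
  y_{n+1}/y_n = 1 + z(1+7/20z) = 1 + z + 7/20z²
  ⇒ R(z) = 1 + z + 7/20z².

Find x<0 with |R(x)|<1.
x=-0.63: |R|=0.5089
R=1: x+7/20x²=0 ⇒ x=−20/7=-2.8571; min R=1−1/(4·7/20)=0.2857>−1
Confirm numerically:
  x=-2.794: |R|=0.93825 <1
  x=-2.370: |R|=0.59591 <1
  x=-1.939: |R|=0.37690 <1
  x=-1.887: |R|=0.35927 <1
  x=-3.350: |R|=1.57787 >1
  x=-3.053: |R|=1.20928 >1
So |R|<1 on (-2.8571, 0).

(-2.8571,0); λ=-7 ⇒ h* = (20/7)/7 = 0.4082.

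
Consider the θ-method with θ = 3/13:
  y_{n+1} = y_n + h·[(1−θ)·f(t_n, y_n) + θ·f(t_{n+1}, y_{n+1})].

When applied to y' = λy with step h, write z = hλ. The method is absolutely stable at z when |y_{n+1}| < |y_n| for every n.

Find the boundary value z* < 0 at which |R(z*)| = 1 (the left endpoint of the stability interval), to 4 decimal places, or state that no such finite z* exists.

z* = -3.7143.

On y'=λy, z=hλ:
  y_{n+1} = y_n + z·[10/13·y_n + 3/13·y_{n+1}] ⇒ (1 − 3/13z)y_{n+1} = (1 + 10/13z)y_n
  ⇒ R(z) = (1 + 10/13z)/(1 − 3/13z).

Find x<0 with |R(x)|<1.
x=-1.03: |R|=0.1678
R=−1: 1+10/13x = −1+3/13x ⇒ -7/13x=2 ⇒ x=2/(-7/13)=-3.7143
Confirm numerically:
  x=-2.526: |R|=0.59578 <1
  x=-2.083: |R|=0.40677 <1
  x=-1.875: |R|=0.30872 <1
  x=-1.868: |R|=0.30531 <1
  x=-4.069: |R|=1.09850 >1
  x=-3.852: |R|=1.03926 >1
Interval (-3.7143, 0).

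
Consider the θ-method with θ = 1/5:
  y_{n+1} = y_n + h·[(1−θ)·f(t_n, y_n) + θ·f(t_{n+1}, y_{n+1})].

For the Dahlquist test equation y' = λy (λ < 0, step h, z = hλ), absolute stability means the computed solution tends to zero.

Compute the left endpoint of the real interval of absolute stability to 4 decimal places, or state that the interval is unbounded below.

left endpoint -3.3333.

On y'=λy, z=hλ:
  y_{n+1} = y_n + z·[4/5·y_n + 1/5·y_{n+1}] ⇒ (1 − 1/5z)y_{n+1} = (1 + 4/5z)y_n
  so R(z) = (1 + 4/5z)/(1 − 1/5z).

Find x<0 with |R(x)|<1.
x=-1.77: |R|=0.3072
R=−1: 1+4/5x = −1+1/5x ⇒ -3/5x=2 ⇒ x=2/(-3/5)=-3.3333
Confirm numerically:
  x=-2.817: |R|=0.80184 <1
  x=-2.623: |R|=0.72045 <1
  x=-2.108: |R|=0.48284 <1
  x=-1.661: |R|=0.24681 <1
  x=-3.630: |R|=1.10313 >1
  x=-3.562: |R|=1.08012 >1
  x=-3.374: |R|=1.01457 >1
So |R|<1 on (-3.3333, 0).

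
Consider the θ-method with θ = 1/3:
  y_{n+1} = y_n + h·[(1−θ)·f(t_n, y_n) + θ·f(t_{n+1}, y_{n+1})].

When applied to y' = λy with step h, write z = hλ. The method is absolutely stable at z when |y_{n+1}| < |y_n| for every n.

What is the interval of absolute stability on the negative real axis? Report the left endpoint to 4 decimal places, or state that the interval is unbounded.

Test eqn y'=λy, z=hλ:
  y_{n+1} = y_n + z·[2/3·y_n + 1/3·y_{n+1}] ⇒ (1 − 1/3z)y_{n+1} = (1 + 2/3z)y_n
  Hence R(z) = (1 + 2/3z)/(1 − 1/3z).

Find x<0 with |R(x)|<1.
x=-1.05: |R|=0.2222
R=−1: 1+2/3x = −1+1/3x ⇒ -1/3x=2 ⇒ x=2/(-1/3)=-6.0000
Confirm numerically:
  x=-5.825: |R|=0.98017 <1
  x=-5.160: |R|=0.89706 <1
  x=-5.145: |R|=0.89503 <1
  x=-4.041: |R|=0.72177 <1
  x=-6.366: |R|=1.03908 >1
  x=-6.169: |R|=1.01843 >1
  x=-6.087: |R|=1.00957 >1
Interval (-6.0000, 0).

z∈(-6.0000,0).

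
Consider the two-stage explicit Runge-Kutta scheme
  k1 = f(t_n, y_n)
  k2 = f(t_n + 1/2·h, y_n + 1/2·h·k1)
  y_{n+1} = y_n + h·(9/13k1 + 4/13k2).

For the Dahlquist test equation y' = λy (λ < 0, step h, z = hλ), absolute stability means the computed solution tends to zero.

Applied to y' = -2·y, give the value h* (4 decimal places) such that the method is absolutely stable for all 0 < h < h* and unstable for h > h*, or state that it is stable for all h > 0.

(-6.5000,0); λ=-2 ⇒ h* = (13/2)/2 = 3.2500.

Test eqn y'=λy, z=hλ:
  k1=λy_n ⇒ h·k1=z·y_n;  k2=λ(1+1/2z)y_n ⇒ h·k2=z(1+1/2z)y_n
  y_{n+1}/y_n = 1 + 9/13z + 4/13z(1+1/2z) = 1 + z + 2/13z²
  Hence R(z) = 1 + z + 2/13z².

Solve |R(x)|<1 on ℝ⁻.
x=-1.52: |R|=0.1646
R=1: x+2/13x²=0 ⇒ x=−13/2=-6.5000; min R=1−1/(4·2/13)=-0.6250>−1
Confirm numerically:
  x=-6.175: |R|=0.69125 <1
  x=-3.946: |R|=0.55047 <1
  x=-2.961: |R|=0.61215 <1
  x=-2.766: |R|=0.58896 <1
  x=-6.820: |R|=1.33575 >1
  x=-6.574: |R|=1.07484 >1
Interval (-6.5000, 0).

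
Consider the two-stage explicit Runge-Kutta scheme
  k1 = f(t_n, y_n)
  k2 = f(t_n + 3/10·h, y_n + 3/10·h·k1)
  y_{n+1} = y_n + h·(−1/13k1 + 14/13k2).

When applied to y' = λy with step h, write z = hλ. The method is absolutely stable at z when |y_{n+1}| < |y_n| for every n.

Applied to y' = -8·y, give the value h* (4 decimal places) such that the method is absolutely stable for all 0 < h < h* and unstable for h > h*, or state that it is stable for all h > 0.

Set f=λy, z=hλ:
  k1=λy_n ⇒ h·k1=z·y_n;  k2=λ(1+3/10z)y_n ⇒ h·k2=z(1+3/10z)y_n
  y_{n+1}/y_n = 1 − 1/13z + 14/13z(1+3/10z) = 1 + z + 21/65z²
  R(z) = 1 + z + 21/65z².

Solve |R(x)|<1 on ℝ⁻.
x=-1.39: |R|=0.2342
R=1: x+21/65x²=0 ⇒ x=−65/21=-3.0952; min R=1−1/(4·21/65)=0.2262>−1
Confirm numerically:
  x=-3.006: |R|=0.91333 <1
  x=-2.834: |R|=0.76081 <1
  x=-1.347: |R|=0.23919 <1
  x=-3.681: |R|=1.69662 >1
  x=-3.561: |R|=1.53585 >1
  x=-3.211: |R|=1.12009 >1
Interval (-3.0952, 0).

(-3.0952,0); λ=-8 ⇒ h* = (65/21)/8 = 0.3869.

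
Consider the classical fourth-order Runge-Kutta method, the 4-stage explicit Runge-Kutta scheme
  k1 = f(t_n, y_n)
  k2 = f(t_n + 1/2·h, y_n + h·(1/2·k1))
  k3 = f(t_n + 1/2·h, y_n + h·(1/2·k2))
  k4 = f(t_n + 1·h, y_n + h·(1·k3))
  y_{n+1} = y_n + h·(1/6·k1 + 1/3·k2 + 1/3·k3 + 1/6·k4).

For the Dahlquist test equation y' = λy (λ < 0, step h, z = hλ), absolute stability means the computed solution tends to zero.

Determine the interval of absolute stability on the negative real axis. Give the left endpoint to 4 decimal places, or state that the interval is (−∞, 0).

Set f=λy, z=hλ:
  order 4, 4-stage ⇒ R(z)=1+z+z^2/2+z^3/6+z^4/24
  (e.g. R(-0.37)=0.69079, |R|=0.69079)

Solve |R(x)|<1 on ℝ⁻.
x=-0.37: |R|=0.6908
|R(-1.26)|=0.3054 |R(-0.87)|=0.4226 |R(-0.72)|=0.4882
Bisect:
  x_lo=-3.1866 |R|=1.7940  x_hi=-0.1321 |R|=0.8762
  mid=-1.65939 |R|=0.27178 →hi
  mid=-2.42301 |R|=0.57775 →hi
  mid=-2.80482 |R|=1.02984 →lo
  mid=-2.61391 |R|=0.77090 →hi
  mid=-2.70937 |R|=0.89143 →hi
  mid=-2.75709 |R|=0.95831 →hi
  mid=-2.78096 |R|=0.99348 →hi
  mid=-2.79289 |R|=1.01151 →lo
  ...
  [-2.78543,-2.78524] ⇒ x*=-2.7853
Interval (-2.7853, 0).

z∈(-2.7853,0).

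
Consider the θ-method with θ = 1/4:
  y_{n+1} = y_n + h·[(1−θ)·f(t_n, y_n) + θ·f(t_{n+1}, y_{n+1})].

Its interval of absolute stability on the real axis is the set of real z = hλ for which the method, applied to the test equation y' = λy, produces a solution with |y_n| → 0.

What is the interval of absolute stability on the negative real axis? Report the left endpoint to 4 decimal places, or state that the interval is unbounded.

z∈(-4.0000,0).

On y'=λy, z=hλ:
  y_{n+1} = y_n + z·[3/4·y_n + 1/4·y_{n+1}] ⇒ (1 − 1/4z)y_{n+1} = (1 + 3/4z)y_n
  R(z) = (1 + 3/4z)/(1 − 1/4z).

Find x<0 with |R(x)|<1.
x=-1.8: |R|=0.2414
R=−1: 1+3/4x = −1+1/4x ⇒ -1/2x=2 ⇒ x=2/(-1/2)=-4.0000
Confirm numerically:
  x=-3.755: |R|=0.93681 <1
  x=-3.635: |R|=0.90439 <1
  x=-3.437: |R|=0.84859 <1
  x=-2.081: |R|=0.36885 <1
  x=-4.598: |R|=1.13910 >1
  x=-4.506: |R|=1.11897 >1
  x=-4.173: |R|=1.04233 >1
Interval (-4.0000, 0).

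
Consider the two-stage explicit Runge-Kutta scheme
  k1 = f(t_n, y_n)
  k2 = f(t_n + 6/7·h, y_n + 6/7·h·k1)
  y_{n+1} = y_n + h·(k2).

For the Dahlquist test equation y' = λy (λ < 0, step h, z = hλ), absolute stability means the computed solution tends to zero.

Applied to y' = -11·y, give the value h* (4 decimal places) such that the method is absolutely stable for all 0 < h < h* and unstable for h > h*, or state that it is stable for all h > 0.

(-1.1667,0); λ=-11 ⇒ h* = (7/6)/11 = 0.1061.

Test eqn y'=λy, z=hλ:
  k1=λy_n ⇒ h·k1=z·y_n;  k2=λ(1+6/7z)y_n ⇒ h·k2=z(1+6/7z)y_n
  y_{n+1}/y_n = 1 + z(1+6/7z) = 1 + z + 6/7z²
  ⇒ R(z) = 1 + z + 6/7z².

Find x<0 with |R(x)|<1.
x=-0.41: |R|=0.7341
R=1: x+6/7x²=0 ⇒ x=−7/6=-1.1667; min R=1−1/(4·6/7)=0.7083>−1
Confirm numerically:
  x=-1.098: |R|=0.93537 <1
  x=-0.984: |R|=0.84593 <1
  x=-0.945: |R|=0.82045 <1
  x=-0.737: |R|=0.72857 <1
  x=-1.413: |R|=1.29834 >1
  x=-1.367: |R|=1.23473 >1
So |R|<1 on (-1.1667, 0).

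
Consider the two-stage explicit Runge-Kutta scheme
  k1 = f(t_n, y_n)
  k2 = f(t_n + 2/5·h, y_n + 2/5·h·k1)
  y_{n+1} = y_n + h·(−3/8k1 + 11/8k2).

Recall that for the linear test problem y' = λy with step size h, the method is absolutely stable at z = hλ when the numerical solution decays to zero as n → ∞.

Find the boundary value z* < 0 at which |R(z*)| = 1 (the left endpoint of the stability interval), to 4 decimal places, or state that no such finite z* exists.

z* = -1.8182.

Set f=λy, z=hλ:
  k1=λy_n ⇒ h·k1=z·y_n;  k2=λ(1+2/5z)y_n ⇒ h·k2=z(1+2/5z)y_n
  y_{n+1}/y_n = 1 − 3/8z + 11/8z(1+2/5z) = 1 + z + 11/20z²
  ⇒ R(z) = 1 + z + 11/20z².

Solve |R(x)|<1 on ℝ⁻.
x=-0.44: |R|=0.6665
R=1: x+11/20x²=0 ⇒ x=−20/11=-1.8182; min R=1−1/(4·11/20)=0.5455>−1
Confirm numerically:
  x=-1.379: |R|=0.66690 <1
  x=-1.069: |R|=0.55952 <1
  x=-0.941: |R|=0.54601 <1
  x=-0.842: |R|=0.54793 <1
  x=-2.048: |R|=1.25887 >1
  x=-2.010: |R|=1.21205 >1
  x=-1.983: |R|=1.17976 >1
Interval (-1.8182, 0).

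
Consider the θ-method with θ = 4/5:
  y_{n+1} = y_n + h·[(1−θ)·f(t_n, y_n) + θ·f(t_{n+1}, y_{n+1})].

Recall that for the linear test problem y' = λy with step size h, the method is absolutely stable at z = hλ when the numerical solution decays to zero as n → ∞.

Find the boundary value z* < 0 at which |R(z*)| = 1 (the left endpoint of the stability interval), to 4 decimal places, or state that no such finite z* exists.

On y'=λy, z=hλ:
  y_{n+1} = y_n + z·[1/5·y_n + 4/5·y_{n+1}] ⇒ (1 − 4/5z)y_{n+1} = (1 + 1/5z)y_n
  so R(z) = (1 + 1/5z)/(1 − 4/5z).

Find x<0 with |R(x)|<1.
x=-1.08: |R|=0.4206
x=-2: |R|=0.2308
x=-10: |R|=0.1111
x=-100: |R|=0.2346
θ=4/5≥1/2 ⇒ |1+1/5x|<|1−4/5x| ∀x<0 ⇒ interval (−∞,0).

interval (−∞, 0).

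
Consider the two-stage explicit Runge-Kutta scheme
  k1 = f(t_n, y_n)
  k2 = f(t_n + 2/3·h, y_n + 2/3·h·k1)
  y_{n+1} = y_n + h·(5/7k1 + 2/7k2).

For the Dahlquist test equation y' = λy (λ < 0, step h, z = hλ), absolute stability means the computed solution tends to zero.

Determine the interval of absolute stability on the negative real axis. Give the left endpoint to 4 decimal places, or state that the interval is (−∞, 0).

z∈(-5.2500,0).

Set f=λy, z=hλ:
  k1=λy_n ⇒ h·k1=z·y_n;  k2=λ(1+2/3z)y_n ⇒ h·k2=z(1+2/3z)y_n
  y_{n+1}/y_n = 1 + 5/7z + 2/7z(1+2/3z) = 1 + z + 4/21z²
  R(z) = 1 + z + 4/21z².

Solve |R(x)|<1 on ℝ⁻.
x=-1.41: |R|=0.0313
R=1: x+4/21x²=0 ⇒ x=−21/4=-5.2500; min R=1−1/(4·4/21)=-0.3125>−1
Confirm numerically:
  x=-4.058: |R|=0.07864 <1
  x=-3.684: |R|=0.09888 <1
  x=-2.455: |R|=0.30700 <1
  x=-5.732: |R|=1.52625 >1
  x=-5.647: |R|=1.42702 >1
  x=-5.324: |R|=1.07504 >1
Stable set (-5.2500, 0).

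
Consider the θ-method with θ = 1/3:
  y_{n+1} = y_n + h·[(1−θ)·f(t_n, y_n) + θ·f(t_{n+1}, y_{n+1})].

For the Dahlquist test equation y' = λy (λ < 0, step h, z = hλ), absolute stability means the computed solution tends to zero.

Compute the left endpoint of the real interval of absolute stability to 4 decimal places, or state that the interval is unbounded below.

Test eqn y'=λy, z=hλ:
  y_{n+1} = y_n + z·[2/3·y_n + 1/3·y_{n+1}] ⇒ (1 − 1/3z)y_{n+1} = (1 + 2/3z)y_n
  so R(z) = (1 + 2/3z)/(1 − 1/3z).

Need |R(x)|<1, x<0.
x=-0.94: |R|=0.2843
R=−1: 1+2/3x = −1+1/3x ⇒ -1/3x=2 ⇒ x=2/(-1/3)=-6.0000
Confirm numerically:
  x=-4.603: |R|=0.81626 <1
  x=-3.058: |R|=0.51436 <1
  x=-3.022: |R|=0.50548 <1
  x=-2.742: |R|=0.43260 <1
  x=-6.341: |R|=1.03651 >1
  x=-6.214: |R|=1.02323 >1
  x=-6.057: |R|=1.00629 >1
Interval (-6.0000, 0).

left endpoint -6.0000.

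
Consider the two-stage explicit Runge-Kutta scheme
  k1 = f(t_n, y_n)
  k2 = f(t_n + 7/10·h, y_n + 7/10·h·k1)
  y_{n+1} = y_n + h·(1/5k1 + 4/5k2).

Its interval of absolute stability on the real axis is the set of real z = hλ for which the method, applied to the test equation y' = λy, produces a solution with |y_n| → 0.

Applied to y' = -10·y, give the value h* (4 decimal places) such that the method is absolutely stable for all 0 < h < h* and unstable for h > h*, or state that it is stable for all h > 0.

Test eqn y'=λy, z=hλ:
  k1=λy_n ⇒ h·k1=z·y_n;  k2=λ(1+7/10z)y_n ⇒ h·k2=z(1+7/10z)y_n
  y_{n+1}/y_n = 1 + 1/5z + 4/5z(1+7/10z) = 1 + z + 14/25z²
  R(z) = 1 + z + 14/25z².

Find x<0 with |R(x)|<1.
x=-0.76: |R|=0.5635
R=1: x+14/25x²=0 ⇒ x=−25/14=-1.7857; min R=1−1/(4·14/25)=0.5536>−1
Confirm numerically:
  x=-1.522: |R|=0.77523 <1
  x=-1.381: |R|=0.68701 <1
  x=-0.977: |R|=0.55754 <1
  x=-0.891: |R|=0.55357 <1
  x=-2.182: |R|=1.48423 >1
  x=-2.176: |R|=1.47559 >1
  x=-1.922: |R|=1.14669 >1
Stable set (-1.7857, 0).

(-1.7857,0); λ=-10 ⇒ h* = (25/14)/10 = 0.1786.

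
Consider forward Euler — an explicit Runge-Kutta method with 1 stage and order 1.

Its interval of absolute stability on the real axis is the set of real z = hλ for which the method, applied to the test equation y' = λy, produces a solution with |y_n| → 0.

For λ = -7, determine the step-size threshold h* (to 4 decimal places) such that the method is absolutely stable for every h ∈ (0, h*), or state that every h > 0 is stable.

Test eqn y'=λy, z=hλ:
  order 1, 1-stage ⇒ R(z)=1+z
  (e.g. R(-1.55)=-0.55000, |R|=0.55000)

Find x<0 with |R(x)|<1.
x=-1.55: |R|=0.5500
|R(-1.87)|=0.8700 |R(-1.7)|=0.7000 |R(-1.58)|=0.5800
Bisect:
  x_lo=-2.8609 |R|=1.8609  x_hi=-0.1488 |R|=0.8512
  mid=-1.50484 |R|=0.50484 →hi
  mid=-2.18286 |R|=1.18286 →lo
  mid=-1.84385 |R|=0.84385 →hi
  mid=-2.01335 |R|=1.01335 →lo
  mid=-1.92860 |R|=0.92860 →hi
  mid=-1.97098 |R|=0.97098 →hi
  mid=-1.99216 |R|=0.99216 →hi
  ...
  [-2.00011,-1.99994] ⇒ x*=-2.0000
So |R|<1 on (-2.0000, 0).

(-2.0000,0); λ=-7 ⇒ h* = 0.2857.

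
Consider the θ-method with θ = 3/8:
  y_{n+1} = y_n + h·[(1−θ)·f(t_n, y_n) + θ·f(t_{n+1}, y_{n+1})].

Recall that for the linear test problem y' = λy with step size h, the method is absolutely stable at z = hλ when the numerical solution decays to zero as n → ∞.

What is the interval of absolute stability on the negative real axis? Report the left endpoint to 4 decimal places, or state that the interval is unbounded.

Set f=λy, z=hλ:
  y_{n+1} = y_n + z·[5/8·y_n + 3/8·y_{n+1}] ⇒ (1 − 3/8z)y_{n+1} = (1 + 5/8z)y_n
  R(z) = (1 + 5/8z)/(1 − 3/8z).

Boundary: |R(x)|=1, x<0.
x=-0.93: |R|=0.3105
R=−1: 1+5/8x = −1+3/8x ⇒ -1/4x=2 ⇒ x=2/(-1/4)=-8.0000
Confirm numerically:
  x=-7.754: |R|=0.98426 <1
  x=-6.867: |R|=0.92077 <1
  x=-5.508: |R|=0.79677 <1
  x=-4.517: |R|=0.67677 <1
  x=-8.210: |R|=1.01287 >1
  x=-8.040: |R|=1.00249 >1
Interval (-8.0000, 0).

z∈(-8.0000,0).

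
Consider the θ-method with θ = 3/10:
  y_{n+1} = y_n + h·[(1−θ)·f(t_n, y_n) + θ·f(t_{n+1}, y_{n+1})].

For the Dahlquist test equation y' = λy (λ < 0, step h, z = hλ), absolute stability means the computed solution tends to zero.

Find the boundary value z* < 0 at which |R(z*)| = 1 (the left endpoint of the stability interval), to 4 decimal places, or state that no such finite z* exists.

With y'=λy (z=hλ):
  y_{n+1} = y_n + z·[7/10·y_n + 3/10·y_{n+1}] ⇒ (1 − 3/10z)y_{n+1} = (1 + 7/10z)y_n
  Hence R(z) = (1 + 7/10z)/(1 − 3/10z).

Solve |R(x)|<1 on ℝ⁻.
x=-1.6: |R|=0.0811
R=−1: 1+7/10x = −1+3/10x ⇒ -2/5x=2 ⇒ x=2/(-2/5)=-5.0000
Confirm numerically:
  x=-4.422: |R|=0.90063 <1
  x=-4.128: |R|=0.84417 <1
  x=-3.105: |R|=0.60756 <1
  x=-5.595: |R|=1.08886 >1
  x=-5.279: |R|=1.04319 >1
Stable set (-5.0000, 0).

left endpoint -5.0000.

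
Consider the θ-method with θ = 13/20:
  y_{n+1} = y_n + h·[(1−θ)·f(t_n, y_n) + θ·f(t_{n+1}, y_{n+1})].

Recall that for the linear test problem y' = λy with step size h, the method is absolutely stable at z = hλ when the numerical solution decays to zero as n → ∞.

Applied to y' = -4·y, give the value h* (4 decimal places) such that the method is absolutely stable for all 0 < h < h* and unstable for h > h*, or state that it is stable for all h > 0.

unbounded; (−∞, 0). Any h>0 works for λ=-4.

Test eqn y'=λy, z=hλ:
  y_{n+1} = y_n + z·[7/20·y_n + 13/20·y_{n+1}] ⇒ (1 − 13/20z)y_{n+1} = (1 + 7/20z)y_n
  Hence R(z) = (1 + 7/20z)/(1 − 13/20z).

Find x<0 with |R(x)|<1.
x=-0.99: |R|=0.3976
x=-2: |R|=0.1304
x=-10: |R|=0.3333
x=-100: |R|=0.5152
θ=13/20≥1/2 ⇒ |1+7/20x|<|1−13/20x| ∀x<0 ⇒ interval (−∞,0).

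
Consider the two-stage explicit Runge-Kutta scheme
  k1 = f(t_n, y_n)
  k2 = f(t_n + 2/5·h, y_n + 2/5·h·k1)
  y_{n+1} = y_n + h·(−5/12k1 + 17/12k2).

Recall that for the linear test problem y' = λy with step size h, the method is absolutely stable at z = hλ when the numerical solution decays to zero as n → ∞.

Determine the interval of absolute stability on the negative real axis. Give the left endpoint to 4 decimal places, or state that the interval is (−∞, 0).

(-1.7647, 0).

Test eqn y'=λy, z=hλ:
  k1=λy_n ⇒ h·k1=z·y_n;  k2=λ(1+2/5z)y_n ⇒ h·k2=z(1+2/5z)y_n
  y_{n+1}/y_n = 1 − 5/12z + 17/12z(1+2/5z) = 1 + z + 17/30z²
  Hence R(z) = 1 + z + 17/30z².

Solve |R(x)|<1 on ℝ⁻.
x=-0.33: |R|=0.7317
R=1: x+17/30x²=0 ⇒ x=−30/17=-1.7647; min R=1−1/(4·17/30)=0.5588>−1
Confirm numerically:
  x=-1.577: |R|=0.83226 <1
  x=-1.338: |R|=0.67647 <1
  x=-0.993: |R|=0.56576 <1
  x=-2.191: |R|=1.52927 >1
  x=-1.856: |R|=1.09602 >1
Stable set (-1.7647, 0).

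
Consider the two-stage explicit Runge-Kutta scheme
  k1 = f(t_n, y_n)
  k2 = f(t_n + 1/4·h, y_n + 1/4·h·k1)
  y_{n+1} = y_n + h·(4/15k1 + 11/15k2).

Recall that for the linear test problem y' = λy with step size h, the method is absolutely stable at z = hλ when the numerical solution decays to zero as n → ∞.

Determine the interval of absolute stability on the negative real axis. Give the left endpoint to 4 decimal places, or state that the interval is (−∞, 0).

With y'=λy (z=hλ):
  k1=λy_n ⇒ h·k1=z·y_n;  k2=λ(1+1/4z)y_n ⇒ h·k2=z(1+1/4z)y_n
  y_{n+1}/y_n = 1 + 4/15z + 11/15z(1+1/4z) = 1 + z + 11/60z²
  ⇒ R(z) = 1 + z + 11/60z².

Solve |R(x)|<1 on ℝ⁻.
x=-1.13: |R|=0.1041
R=1: x+11/60x²=0 ⇒ x=−60/11=-5.4545; min R=1−1/(4·11/60)=-0.3636>−1
Confirm numerically:
  x=-5.416: |R|=0.96173 <1
  x=-3.955: |R|=0.08730 <1
  x=-3.614: |R|=0.21948 <1
  x=-6.043: |R|=1.65194 >1
  x=-6.007: |R|=1.60841 >1
  x=-5.810: |R|=1.37862 >1
So |R|<1 on (-5.4545, 0).

z∈(-5.4545,0).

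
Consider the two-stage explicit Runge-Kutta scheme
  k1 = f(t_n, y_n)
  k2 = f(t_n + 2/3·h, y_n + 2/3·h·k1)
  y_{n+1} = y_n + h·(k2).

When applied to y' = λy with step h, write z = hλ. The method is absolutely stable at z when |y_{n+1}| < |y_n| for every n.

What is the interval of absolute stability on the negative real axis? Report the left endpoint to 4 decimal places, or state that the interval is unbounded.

z∈(-1.5000,0).

Test eqn y'=λy, z=hλ:
  k1=λy_n ⇒ h·k1=z·y_n;  k2=λ(1+2/3z)y_n ⇒ h·k2=z(1+2/3z)y_n
  y_{n+1}/y_n = 1 + z(1+2/3z) = 1 + z + 2/3z²
  Hence R(z) = 1 + z + 2/3z².

Solve |R(x)|<1 on ℝ⁻.
x=-1.16: |R|=0.7371
R=1: x+2/3x²=0 ⇒ x=−3/2=-1.5000; min R=1−1/(4·2/3)=0.6250>−1
Confirm numerically:
  x=-0.754: |R|=0.62501 <1
  x=-0.743: |R|=0.62503 <1
  x=-0.697: |R|=0.62687 <1
  x=-1.634: |R|=1.14597 >1
  x=-1.570: |R|=1.07327 >1
  x=-1.566: |R|=1.06890 >1
Interval (-1.5000, 0).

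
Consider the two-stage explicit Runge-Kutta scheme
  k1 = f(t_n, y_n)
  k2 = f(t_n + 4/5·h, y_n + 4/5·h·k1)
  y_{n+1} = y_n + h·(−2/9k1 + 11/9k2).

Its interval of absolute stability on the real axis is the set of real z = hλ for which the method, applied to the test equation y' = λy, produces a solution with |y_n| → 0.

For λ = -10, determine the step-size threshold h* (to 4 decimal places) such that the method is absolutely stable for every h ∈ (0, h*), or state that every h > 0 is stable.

(-1.0227,0); λ=-10 ⇒ h* = (45/44)/10 = 0.1023.

Set f=λy, z=hλ:
  k1=λy_n ⇒ h·k1=z·y_n;  k2=λ(1+4/5z)y_n ⇒ h·k2=z(1+4/5z)y_n
  y_{n+1}/y_n = 1 − 2/9z + 11/9z(1+4/5z) = 1 + z + 44/45z²
  so R(z) = 1 + z + 44/45z².

Find x<0 with |R(x)|<1.
x=-0.99: |R|=0.9683
R=1: x+44/45x²=0 ⇒ x=−45/44=-1.0227; min R=1−1/(4·44/45)=0.7443>−1
Confirm numerically:
  x=-0.749: |R|=0.79953 <1
  x=-0.698: |R|=0.77838 <1
  x=-0.665: |R|=0.76740 <1
  x=-0.653: |R|=0.76393 <1
  x=-1.594: |R|=1.89037 >1
  x=-1.537: |R|=1.77287 >1
  x=-1.200: |R|=1.20800 >1
Interval (-1.0227, 0).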